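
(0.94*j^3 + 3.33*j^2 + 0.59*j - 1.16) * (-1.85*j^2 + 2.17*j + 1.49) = -1.739*j^5 - 4.1207*j^4 + 7.5352*j^3 + 8.388*j^2 - 1.6381*j - 1.7284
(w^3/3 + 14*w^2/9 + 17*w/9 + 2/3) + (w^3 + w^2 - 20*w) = 4*w^3/3 + 23*w^2/9 - 163*w/9 + 2/3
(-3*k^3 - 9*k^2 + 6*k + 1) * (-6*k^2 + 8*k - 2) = 18*k^5 + 30*k^4 - 102*k^3 + 60*k^2 - 4*k - 2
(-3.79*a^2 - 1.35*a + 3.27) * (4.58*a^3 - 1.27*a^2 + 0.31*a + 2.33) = -17.3582*a^5 - 1.3697*a^4 + 15.5162*a^3 - 13.4021*a^2 - 2.1318*a + 7.6191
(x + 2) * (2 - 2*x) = -2*x^2 - 2*x + 4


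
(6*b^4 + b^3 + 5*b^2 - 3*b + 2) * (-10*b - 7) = -60*b^5 - 52*b^4 - 57*b^3 - 5*b^2 + b - 14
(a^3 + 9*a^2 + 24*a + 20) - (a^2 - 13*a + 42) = a^3 + 8*a^2 + 37*a - 22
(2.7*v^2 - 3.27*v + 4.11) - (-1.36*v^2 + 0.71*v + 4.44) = 4.06*v^2 - 3.98*v - 0.33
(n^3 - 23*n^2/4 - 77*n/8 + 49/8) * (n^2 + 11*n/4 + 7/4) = n^5 - 3*n^4 - 379*n^3/16 - 973*n^2/32 + 343/32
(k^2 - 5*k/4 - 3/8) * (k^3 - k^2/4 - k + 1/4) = k^5 - 3*k^4/2 - 17*k^3/16 + 51*k^2/32 + k/16 - 3/32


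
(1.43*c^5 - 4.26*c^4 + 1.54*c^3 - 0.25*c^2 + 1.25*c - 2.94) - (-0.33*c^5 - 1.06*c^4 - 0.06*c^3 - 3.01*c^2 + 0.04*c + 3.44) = 1.76*c^5 - 3.2*c^4 + 1.6*c^3 + 2.76*c^2 + 1.21*c - 6.38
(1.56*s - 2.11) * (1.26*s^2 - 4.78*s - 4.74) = 1.9656*s^3 - 10.1154*s^2 + 2.6914*s + 10.0014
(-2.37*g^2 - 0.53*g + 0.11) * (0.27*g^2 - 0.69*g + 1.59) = -0.6399*g^4 + 1.4922*g^3 - 3.3729*g^2 - 0.9186*g + 0.1749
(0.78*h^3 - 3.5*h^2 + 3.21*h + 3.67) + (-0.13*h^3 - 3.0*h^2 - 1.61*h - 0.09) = 0.65*h^3 - 6.5*h^2 + 1.6*h + 3.58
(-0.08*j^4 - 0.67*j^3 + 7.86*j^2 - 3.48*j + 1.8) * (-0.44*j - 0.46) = 0.0352*j^5 + 0.3316*j^4 - 3.1502*j^3 - 2.0844*j^2 + 0.8088*j - 0.828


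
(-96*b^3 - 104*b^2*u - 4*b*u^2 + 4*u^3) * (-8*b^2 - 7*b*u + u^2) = 768*b^5 + 1504*b^4*u + 664*b^3*u^2 - 108*b^2*u^3 - 32*b*u^4 + 4*u^5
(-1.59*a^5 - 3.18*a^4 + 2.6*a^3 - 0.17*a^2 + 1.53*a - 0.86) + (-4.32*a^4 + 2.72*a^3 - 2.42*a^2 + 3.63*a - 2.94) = -1.59*a^5 - 7.5*a^4 + 5.32*a^3 - 2.59*a^2 + 5.16*a - 3.8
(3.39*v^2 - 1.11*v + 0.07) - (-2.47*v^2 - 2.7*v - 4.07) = 5.86*v^2 + 1.59*v + 4.14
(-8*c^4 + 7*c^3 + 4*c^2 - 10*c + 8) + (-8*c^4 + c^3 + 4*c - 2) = -16*c^4 + 8*c^3 + 4*c^2 - 6*c + 6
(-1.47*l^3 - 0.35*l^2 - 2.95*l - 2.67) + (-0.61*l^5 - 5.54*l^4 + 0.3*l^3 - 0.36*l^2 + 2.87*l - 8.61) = -0.61*l^5 - 5.54*l^4 - 1.17*l^3 - 0.71*l^2 - 0.0800000000000001*l - 11.28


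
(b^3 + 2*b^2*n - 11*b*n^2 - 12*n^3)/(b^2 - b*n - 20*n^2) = (b^2 - 2*b*n - 3*n^2)/(b - 5*n)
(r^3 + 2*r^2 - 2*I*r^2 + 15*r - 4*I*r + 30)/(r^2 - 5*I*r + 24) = (r^2 + r*(2 - 5*I) - 10*I)/(r - 8*I)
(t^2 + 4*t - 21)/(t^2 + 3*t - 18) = (t + 7)/(t + 6)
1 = 1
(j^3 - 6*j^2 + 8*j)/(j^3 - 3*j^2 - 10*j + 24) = j/(j + 3)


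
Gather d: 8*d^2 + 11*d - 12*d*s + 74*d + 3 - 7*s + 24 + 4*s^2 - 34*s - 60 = 8*d^2 + d*(85 - 12*s) + 4*s^2 - 41*s - 33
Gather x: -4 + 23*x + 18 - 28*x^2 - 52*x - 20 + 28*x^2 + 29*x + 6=0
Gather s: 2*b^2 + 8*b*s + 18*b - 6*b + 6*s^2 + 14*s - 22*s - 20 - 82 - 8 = 2*b^2 + 12*b + 6*s^2 + s*(8*b - 8) - 110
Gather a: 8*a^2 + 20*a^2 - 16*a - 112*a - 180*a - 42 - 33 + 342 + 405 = 28*a^2 - 308*a + 672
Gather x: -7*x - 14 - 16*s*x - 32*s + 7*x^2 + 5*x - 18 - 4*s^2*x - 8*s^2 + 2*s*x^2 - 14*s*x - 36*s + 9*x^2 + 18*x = -8*s^2 - 68*s + x^2*(2*s + 16) + x*(-4*s^2 - 30*s + 16) - 32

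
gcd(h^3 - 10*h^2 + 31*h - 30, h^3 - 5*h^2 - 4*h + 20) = h^2 - 7*h + 10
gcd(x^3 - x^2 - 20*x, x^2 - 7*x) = x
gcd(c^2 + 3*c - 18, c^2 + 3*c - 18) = c^2 + 3*c - 18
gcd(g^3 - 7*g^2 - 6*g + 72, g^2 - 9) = g + 3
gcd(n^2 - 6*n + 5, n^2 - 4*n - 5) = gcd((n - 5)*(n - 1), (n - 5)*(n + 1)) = n - 5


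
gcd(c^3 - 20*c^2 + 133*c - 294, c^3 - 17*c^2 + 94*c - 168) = c^2 - 13*c + 42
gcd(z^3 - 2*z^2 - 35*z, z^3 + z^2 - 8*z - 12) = 1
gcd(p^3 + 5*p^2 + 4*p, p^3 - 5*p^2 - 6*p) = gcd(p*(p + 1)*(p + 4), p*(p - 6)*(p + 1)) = p^2 + p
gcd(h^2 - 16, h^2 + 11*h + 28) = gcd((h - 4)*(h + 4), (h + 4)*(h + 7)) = h + 4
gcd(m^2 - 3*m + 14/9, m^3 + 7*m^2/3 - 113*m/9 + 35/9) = m - 7/3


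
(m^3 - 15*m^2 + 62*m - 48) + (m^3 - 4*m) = 2*m^3 - 15*m^2 + 58*m - 48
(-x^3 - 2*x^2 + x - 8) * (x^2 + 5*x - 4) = -x^5 - 7*x^4 - 5*x^3 + 5*x^2 - 44*x + 32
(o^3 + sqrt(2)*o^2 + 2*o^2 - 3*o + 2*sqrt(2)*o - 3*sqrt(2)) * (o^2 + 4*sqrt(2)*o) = o^5 + 2*o^4 + 5*sqrt(2)*o^4 + 5*o^3 + 10*sqrt(2)*o^3 - 15*sqrt(2)*o^2 + 16*o^2 - 24*o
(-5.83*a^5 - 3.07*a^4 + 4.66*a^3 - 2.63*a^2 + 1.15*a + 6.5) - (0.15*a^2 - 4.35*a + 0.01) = -5.83*a^5 - 3.07*a^4 + 4.66*a^3 - 2.78*a^2 + 5.5*a + 6.49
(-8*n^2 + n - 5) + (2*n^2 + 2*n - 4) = -6*n^2 + 3*n - 9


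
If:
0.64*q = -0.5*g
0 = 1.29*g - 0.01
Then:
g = 0.01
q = -0.01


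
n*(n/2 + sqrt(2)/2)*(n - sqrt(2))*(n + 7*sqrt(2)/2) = n^4/2 + 7*sqrt(2)*n^3/4 - n^2 - 7*sqrt(2)*n/2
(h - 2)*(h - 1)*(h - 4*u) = h^3 - 4*h^2*u - 3*h^2 + 12*h*u + 2*h - 8*u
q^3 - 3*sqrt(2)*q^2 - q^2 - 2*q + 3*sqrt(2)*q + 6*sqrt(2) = (q - 2)*(q + 1)*(q - 3*sqrt(2))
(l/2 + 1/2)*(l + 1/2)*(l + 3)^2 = l^4/2 + 15*l^3/4 + 37*l^2/4 + 33*l/4 + 9/4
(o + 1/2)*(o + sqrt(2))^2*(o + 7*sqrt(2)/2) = o^4 + o^3/2 + 11*sqrt(2)*o^3/2 + 11*sqrt(2)*o^2/4 + 16*o^2 + 8*o + 7*sqrt(2)*o + 7*sqrt(2)/2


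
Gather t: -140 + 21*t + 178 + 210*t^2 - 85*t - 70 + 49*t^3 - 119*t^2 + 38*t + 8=49*t^3 + 91*t^2 - 26*t - 24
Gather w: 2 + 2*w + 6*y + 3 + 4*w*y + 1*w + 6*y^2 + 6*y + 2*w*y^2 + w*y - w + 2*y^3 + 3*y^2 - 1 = w*(2*y^2 + 5*y + 2) + 2*y^3 + 9*y^2 + 12*y + 4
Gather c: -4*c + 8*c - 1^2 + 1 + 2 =4*c + 2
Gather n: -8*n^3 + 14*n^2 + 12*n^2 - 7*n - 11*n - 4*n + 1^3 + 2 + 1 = -8*n^3 + 26*n^2 - 22*n + 4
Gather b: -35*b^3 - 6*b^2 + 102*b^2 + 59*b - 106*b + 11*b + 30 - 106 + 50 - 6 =-35*b^3 + 96*b^2 - 36*b - 32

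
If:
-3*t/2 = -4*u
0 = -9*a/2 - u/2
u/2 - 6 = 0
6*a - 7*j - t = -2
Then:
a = -4/3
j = -38/7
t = 32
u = 12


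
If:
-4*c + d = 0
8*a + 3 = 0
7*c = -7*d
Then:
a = -3/8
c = 0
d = 0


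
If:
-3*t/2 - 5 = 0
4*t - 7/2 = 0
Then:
No Solution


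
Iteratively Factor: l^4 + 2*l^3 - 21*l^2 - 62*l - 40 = (l + 4)*(l^3 - 2*l^2 - 13*l - 10) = (l + 1)*(l + 4)*(l^2 - 3*l - 10) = (l - 5)*(l + 1)*(l + 4)*(l + 2)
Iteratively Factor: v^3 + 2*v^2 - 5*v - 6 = (v + 3)*(v^2 - v - 2) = (v + 1)*(v + 3)*(v - 2)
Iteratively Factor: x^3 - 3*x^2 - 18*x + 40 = (x - 5)*(x^2 + 2*x - 8) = (x - 5)*(x + 4)*(x - 2)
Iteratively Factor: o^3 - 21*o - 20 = (o - 5)*(o^2 + 5*o + 4) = (o - 5)*(o + 1)*(o + 4)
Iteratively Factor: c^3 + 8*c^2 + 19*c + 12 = (c + 3)*(c^2 + 5*c + 4) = (c + 3)*(c + 4)*(c + 1)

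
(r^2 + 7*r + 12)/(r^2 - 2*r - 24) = (r + 3)/(r - 6)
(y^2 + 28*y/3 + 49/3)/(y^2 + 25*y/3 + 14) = (y + 7)/(y + 6)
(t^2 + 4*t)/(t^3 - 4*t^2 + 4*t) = (t + 4)/(t^2 - 4*t + 4)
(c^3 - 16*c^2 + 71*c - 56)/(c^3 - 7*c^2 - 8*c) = (c^2 - 8*c + 7)/(c*(c + 1))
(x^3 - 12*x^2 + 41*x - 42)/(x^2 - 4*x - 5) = (-x^3 + 12*x^2 - 41*x + 42)/(-x^2 + 4*x + 5)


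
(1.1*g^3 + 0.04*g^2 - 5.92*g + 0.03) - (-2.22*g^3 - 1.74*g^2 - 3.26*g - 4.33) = 3.32*g^3 + 1.78*g^2 - 2.66*g + 4.36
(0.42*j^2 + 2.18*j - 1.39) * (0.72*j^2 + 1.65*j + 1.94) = 0.3024*j^4 + 2.2626*j^3 + 3.411*j^2 + 1.9357*j - 2.6966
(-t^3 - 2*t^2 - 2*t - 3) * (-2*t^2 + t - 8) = 2*t^5 + 3*t^4 + 10*t^3 + 20*t^2 + 13*t + 24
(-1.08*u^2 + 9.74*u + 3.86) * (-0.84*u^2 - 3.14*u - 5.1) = 0.9072*u^4 - 4.7904*u^3 - 28.318*u^2 - 61.7944*u - 19.686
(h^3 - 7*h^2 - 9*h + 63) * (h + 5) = h^4 - 2*h^3 - 44*h^2 + 18*h + 315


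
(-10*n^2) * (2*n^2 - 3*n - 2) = -20*n^4 + 30*n^3 + 20*n^2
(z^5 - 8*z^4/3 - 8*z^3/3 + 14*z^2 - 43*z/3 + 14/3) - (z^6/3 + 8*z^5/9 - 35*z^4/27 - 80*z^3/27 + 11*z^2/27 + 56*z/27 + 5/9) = -z^6/3 + z^5/9 - 37*z^4/27 + 8*z^3/27 + 367*z^2/27 - 443*z/27 + 37/9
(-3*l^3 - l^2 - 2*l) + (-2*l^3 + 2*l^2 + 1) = -5*l^3 + l^2 - 2*l + 1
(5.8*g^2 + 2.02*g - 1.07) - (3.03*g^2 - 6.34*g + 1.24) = 2.77*g^2 + 8.36*g - 2.31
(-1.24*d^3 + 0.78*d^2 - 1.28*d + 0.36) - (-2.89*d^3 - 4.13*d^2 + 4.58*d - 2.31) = 1.65*d^3 + 4.91*d^2 - 5.86*d + 2.67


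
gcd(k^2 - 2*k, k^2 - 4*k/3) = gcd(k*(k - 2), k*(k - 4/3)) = k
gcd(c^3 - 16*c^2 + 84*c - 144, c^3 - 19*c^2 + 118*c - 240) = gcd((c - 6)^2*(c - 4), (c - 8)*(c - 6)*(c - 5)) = c - 6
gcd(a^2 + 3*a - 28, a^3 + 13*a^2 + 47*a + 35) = a + 7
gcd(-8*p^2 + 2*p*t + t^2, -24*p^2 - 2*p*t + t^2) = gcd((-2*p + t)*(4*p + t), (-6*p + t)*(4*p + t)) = 4*p + t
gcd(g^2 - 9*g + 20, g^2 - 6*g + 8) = g - 4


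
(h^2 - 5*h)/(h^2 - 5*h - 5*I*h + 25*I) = h/(h - 5*I)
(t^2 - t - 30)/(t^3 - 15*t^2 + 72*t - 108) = (t + 5)/(t^2 - 9*t + 18)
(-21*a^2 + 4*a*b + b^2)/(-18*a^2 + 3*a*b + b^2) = (7*a + b)/(6*a + b)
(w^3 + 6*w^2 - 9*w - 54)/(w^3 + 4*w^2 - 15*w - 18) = (w + 3)/(w + 1)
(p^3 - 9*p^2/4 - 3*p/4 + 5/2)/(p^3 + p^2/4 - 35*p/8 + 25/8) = 2*(p^2 - p - 2)/(2*p^2 + 3*p - 5)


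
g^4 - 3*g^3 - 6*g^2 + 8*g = g*(g - 4)*(g - 1)*(g + 2)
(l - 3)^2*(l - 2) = l^3 - 8*l^2 + 21*l - 18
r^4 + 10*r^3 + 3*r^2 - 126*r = r*(r - 3)*(r + 6)*(r + 7)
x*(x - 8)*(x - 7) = x^3 - 15*x^2 + 56*x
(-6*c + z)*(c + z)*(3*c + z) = -18*c^3 - 21*c^2*z - 2*c*z^2 + z^3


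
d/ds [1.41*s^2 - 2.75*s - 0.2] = 2.82*s - 2.75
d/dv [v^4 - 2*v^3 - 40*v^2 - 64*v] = 4*v^3 - 6*v^2 - 80*v - 64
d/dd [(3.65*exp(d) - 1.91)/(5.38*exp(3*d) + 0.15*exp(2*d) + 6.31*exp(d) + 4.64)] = (-39.274*exp(3*d) + 30.2799*exp(2*d) + 0.573*exp(d) + 28.9881)*exp(d)/(28.9444*exp(6*d) + 1.614*exp(5*d) + 67.9181*exp(4*d) + 51.8194*exp(3*d) + 41.2081*exp(2*d) + 58.5568*exp(d) + 21.5296)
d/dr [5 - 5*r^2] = -10*r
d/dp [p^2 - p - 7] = 2*p - 1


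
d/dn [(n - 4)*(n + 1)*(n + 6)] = 3*n^2 + 6*n - 22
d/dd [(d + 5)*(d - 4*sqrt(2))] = 2*d - 4*sqrt(2) + 5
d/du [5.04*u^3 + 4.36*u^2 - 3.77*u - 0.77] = 15.12*u^2 + 8.72*u - 3.77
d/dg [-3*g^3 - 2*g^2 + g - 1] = -9*g^2 - 4*g + 1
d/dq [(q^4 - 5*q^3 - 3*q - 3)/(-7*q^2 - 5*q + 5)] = 2*(-7*q^5 + 10*q^4 + 35*q^3 - 48*q^2 - 21*q - 15)/(49*q^4 + 70*q^3 - 45*q^2 - 50*q + 25)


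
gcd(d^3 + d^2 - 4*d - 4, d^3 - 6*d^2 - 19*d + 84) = 1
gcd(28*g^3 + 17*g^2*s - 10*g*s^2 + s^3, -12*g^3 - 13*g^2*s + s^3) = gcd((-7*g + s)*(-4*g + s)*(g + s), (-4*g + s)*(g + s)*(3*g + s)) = -4*g^2 - 3*g*s + s^2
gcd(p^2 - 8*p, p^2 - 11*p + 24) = p - 8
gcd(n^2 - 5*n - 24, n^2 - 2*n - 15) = n + 3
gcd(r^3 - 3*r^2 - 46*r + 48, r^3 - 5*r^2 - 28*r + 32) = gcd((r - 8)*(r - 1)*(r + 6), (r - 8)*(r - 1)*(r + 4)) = r^2 - 9*r + 8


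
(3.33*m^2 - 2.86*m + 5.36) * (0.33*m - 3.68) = 1.0989*m^3 - 13.1982*m^2 + 12.2936*m - 19.7248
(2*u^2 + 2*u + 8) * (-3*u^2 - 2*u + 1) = -6*u^4 - 10*u^3 - 26*u^2 - 14*u + 8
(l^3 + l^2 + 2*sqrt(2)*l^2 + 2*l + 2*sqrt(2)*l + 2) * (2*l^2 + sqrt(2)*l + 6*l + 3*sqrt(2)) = 2*l^5 + 5*sqrt(2)*l^4 + 8*l^4 + 14*l^3 + 20*sqrt(2)*l^3 + 17*sqrt(2)*l^2 + 32*l^2 + 8*sqrt(2)*l + 24*l + 6*sqrt(2)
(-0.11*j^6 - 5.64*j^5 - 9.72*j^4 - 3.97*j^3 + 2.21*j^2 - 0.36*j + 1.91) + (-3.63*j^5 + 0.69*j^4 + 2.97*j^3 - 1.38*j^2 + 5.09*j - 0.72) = -0.11*j^6 - 9.27*j^5 - 9.03*j^4 - 1.0*j^3 + 0.83*j^2 + 4.73*j + 1.19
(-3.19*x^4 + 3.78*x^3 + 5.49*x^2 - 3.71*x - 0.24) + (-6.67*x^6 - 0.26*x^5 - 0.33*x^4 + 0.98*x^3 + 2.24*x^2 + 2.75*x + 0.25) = -6.67*x^6 - 0.26*x^5 - 3.52*x^4 + 4.76*x^3 + 7.73*x^2 - 0.96*x + 0.01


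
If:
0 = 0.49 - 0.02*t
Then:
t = 24.50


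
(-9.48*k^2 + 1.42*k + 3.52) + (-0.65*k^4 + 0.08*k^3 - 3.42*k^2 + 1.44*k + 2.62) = -0.65*k^4 + 0.08*k^3 - 12.9*k^2 + 2.86*k + 6.14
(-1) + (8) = 7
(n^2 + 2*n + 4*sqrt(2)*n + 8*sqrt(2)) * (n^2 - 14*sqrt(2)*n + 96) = n^4 - 10*sqrt(2)*n^3 + 2*n^3 - 20*sqrt(2)*n^2 - 16*n^2 - 32*n + 384*sqrt(2)*n + 768*sqrt(2)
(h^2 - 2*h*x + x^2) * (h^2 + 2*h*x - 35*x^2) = h^4 - 38*h^2*x^2 + 72*h*x^3 - 35*x^4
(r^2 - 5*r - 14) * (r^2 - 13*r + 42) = r^4 - 18*r^3 + 93*r^2 - 28*r - 588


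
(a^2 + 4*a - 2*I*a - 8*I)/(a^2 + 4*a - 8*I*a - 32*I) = (a - 2*I)/(a - 8*I)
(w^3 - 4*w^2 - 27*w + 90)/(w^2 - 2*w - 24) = (w^2 + 2*w - 15)/(w + 4)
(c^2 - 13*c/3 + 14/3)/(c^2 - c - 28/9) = 3*(c - 2)/(3*c + 4)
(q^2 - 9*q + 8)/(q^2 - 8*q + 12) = (q^2 - 9*q + 8)/(q^2 - 8*q + 12)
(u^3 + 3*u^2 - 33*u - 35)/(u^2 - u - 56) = (u^2 - 4*u - 5)/(u - 8)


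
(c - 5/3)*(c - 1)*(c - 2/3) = c^3 - 10*c^2/3 + 31*c/9 - 10/9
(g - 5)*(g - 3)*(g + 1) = g^3 - 7*g^2 + 7*g + 15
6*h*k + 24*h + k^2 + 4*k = (6*h + k)*(k + 4)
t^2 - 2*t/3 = t*(t - 2/3)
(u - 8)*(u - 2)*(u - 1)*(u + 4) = u^4 - 7*u^3 - 18*u^2 + 88*u - 64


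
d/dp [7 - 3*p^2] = -6*p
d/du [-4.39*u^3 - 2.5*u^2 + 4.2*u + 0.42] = -13.17*u^2 - 5.0*u + 4.2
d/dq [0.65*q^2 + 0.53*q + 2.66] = 1.3*q + 0.53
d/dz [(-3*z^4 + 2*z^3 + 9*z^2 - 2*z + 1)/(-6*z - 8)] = (27*z^4 + 36*z^3 - 51*z^2 - 72*z + 11)/(2*(9*z^2 + 24*z + 16))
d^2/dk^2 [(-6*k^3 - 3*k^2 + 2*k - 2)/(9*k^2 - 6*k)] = 4*(-12*k^3 - 27*k^2 + 18*k - 4)/(3*k^3*(27*k^3 - 54*k^2 + 36*k - 8))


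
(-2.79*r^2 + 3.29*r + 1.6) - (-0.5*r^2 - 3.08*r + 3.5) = -2.29*r^2 + 6.37*r - 1.9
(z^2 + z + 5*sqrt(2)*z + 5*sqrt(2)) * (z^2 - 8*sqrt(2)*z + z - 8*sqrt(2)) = z^4 - 3*sqrt(2)*z^3 + 2*z^3 - 79*z^2 - 6*sqrt(2)*z^2 - 160*z - 3*sqrt(2)*z - 80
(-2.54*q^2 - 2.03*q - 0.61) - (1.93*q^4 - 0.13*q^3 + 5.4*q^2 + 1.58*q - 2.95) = -1.93*q^4 + 0.13*q^3 - 7.94*q^2 - 3.61*q + 2.34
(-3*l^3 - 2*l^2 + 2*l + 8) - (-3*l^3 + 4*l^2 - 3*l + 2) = -6*l^2 + 5*l + 6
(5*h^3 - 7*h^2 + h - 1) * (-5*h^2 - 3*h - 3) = -25*h^5 + 20*h^4 + h^3 + 23*h^2 + 3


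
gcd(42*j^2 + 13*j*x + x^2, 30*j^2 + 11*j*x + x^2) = 6*j + x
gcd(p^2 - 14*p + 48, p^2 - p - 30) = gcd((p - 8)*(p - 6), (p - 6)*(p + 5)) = p - 6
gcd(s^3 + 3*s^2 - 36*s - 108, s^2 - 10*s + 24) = s - 6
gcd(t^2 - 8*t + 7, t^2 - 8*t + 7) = t^2 - 8*t + 7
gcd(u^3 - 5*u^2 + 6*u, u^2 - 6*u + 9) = u - 3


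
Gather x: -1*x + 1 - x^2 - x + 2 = -x^2 - 2*x + 3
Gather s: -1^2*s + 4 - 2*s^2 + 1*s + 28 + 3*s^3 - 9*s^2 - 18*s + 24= 3*s^3 - 11*s^2 - 18*s + 56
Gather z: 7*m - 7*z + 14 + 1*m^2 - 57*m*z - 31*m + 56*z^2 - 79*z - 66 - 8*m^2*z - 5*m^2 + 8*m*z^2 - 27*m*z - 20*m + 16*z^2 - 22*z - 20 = -4*m^2 - 44*m + z^2*(8*m + 72) + z*(-8*m^2 - 84*m - 108) - 72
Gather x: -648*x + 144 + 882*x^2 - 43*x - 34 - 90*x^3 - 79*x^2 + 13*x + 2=-90*x^3 + 803*x^2 - 678*x + 112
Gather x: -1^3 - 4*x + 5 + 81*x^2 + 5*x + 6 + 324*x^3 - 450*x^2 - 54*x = 324*x^3 - 369*x^2 - 53*x + 10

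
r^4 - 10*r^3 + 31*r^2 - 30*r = r*(r - 5)*(r - 3)*(r - 2)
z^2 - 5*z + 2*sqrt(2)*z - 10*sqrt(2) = (z - 5)*(z + 2*sqrt(2))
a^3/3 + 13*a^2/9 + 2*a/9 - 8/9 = (a/3 + 1/3)*(a - 2/3)*(a + 4)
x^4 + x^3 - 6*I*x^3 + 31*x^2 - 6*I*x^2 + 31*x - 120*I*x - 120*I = (x + 1)*(x - 8*I)*(x - 3*I)*(x + 5*I)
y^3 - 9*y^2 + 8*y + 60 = (y - 6)*(y - 5)*(y + 2)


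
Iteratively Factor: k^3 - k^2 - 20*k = (k)*(k^2 - k - 20) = k*(k + 4)*(k - 5)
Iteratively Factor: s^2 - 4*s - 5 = (s - 5)*(s + 1)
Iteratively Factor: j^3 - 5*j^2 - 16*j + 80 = (j - 5)*(j^2 - 16) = (j - 5)*(j - 4)*(j + 4)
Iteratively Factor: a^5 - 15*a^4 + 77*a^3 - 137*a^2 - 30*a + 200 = (a - 4)*(a^4 - 11*a^3 + 33*a^2 - 5*a - 50) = (a - 5)*(a - 4)*(a^3 - 6*a^2 + 3*a + 10) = (a - 5)*(a - 4)*(a + 1)*(a^2 - 7*a + 10) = (a - 5)^2*(a - 4)*(a + 1)*(a - 2)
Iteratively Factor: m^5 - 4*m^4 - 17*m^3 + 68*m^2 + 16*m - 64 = (m + 4)*(m^4 - 8*m^3 + 15*m^2 + 8*m - 16) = (m - 4)*(m + 4)*(m^3 - 4*m^2 - m + 4) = (m - 4)^2*(m + 4)*(m^2 - 1) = (m - 4)^2*(m - 1)*(m + 4)*(m + 1)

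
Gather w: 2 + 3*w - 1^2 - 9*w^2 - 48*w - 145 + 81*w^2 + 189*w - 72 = 72*w^2 + 144*w - 216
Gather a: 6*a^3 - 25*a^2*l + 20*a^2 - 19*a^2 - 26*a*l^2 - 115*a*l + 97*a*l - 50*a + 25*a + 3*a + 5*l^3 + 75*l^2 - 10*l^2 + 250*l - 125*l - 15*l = 6*a^3 + a^2*(1 - 25*l) + a*(-26*l^2 - 18*l - 22) + 5*l^3 + 65*l^2 + 110*l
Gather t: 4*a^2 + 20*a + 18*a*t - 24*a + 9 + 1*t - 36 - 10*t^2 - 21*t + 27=4*a^2 - 4*a - 10*t^2 + t*(18*a - 20)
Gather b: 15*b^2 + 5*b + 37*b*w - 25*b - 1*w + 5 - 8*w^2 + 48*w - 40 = 15*b^2 + b*(37*w - 20) - 8*w^2 + 47*w - 35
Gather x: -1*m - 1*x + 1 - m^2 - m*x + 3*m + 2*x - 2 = -m^2 + 2*m + x*(1 - m) - 1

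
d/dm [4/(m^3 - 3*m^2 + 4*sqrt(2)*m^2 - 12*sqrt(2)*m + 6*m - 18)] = 4*(-3*m^2 - 8*sqrt(2)*m + 6*m - 6 + 12*sqrt(2))/(m^3 - 3*m^2 + 4*sqrt(2)*m^2 - 12*sqrt(2)*m + 6*m - 18)^2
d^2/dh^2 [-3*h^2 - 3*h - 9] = -6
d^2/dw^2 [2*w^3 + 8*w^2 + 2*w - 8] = 12*w + 16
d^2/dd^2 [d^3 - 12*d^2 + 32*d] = 6*d - 24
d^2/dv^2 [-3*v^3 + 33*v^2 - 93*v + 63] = 66 - 18*v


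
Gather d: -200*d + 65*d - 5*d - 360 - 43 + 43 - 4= -140*d - 364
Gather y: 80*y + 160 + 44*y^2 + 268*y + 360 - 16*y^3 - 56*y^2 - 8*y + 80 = -16*y^3 - 12*y^2 + 340*y + 600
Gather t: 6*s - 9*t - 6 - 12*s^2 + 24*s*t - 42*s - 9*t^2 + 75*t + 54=-12*s^2 - 36*s - 9*t^2 + t*(24*s + 66) + 48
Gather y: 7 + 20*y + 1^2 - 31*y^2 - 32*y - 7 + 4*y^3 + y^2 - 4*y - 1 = 4*y^3 - 30*y^2 - 16*y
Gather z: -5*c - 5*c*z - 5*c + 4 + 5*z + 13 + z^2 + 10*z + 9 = -10*c + z^2 + z*(15 - 5*c) + 26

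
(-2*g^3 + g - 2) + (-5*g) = -2*g^3 - 4*g - 2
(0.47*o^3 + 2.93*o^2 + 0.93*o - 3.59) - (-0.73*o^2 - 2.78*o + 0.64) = 0.47*o^3 + 3.66*o^2 + 3.71*o - 4.23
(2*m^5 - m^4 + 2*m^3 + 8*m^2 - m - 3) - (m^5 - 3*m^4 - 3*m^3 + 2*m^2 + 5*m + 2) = m^5 + 2*m^4 + 5*m^3 + 6*m^2 - 6*m - 5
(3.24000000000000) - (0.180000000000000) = 3.06000000000000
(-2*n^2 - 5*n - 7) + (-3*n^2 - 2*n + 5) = -5*n^2 - 7*n - 2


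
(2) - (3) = -1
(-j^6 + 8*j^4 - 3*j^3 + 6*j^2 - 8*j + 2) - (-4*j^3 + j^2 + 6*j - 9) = -j^6 + 8*j^4 + j^3 + 5*j^2 - 14*j + 11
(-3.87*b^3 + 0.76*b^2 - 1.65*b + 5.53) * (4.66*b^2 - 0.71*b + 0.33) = -18.0342*b^5 + 6.2893*b^4 - 9.5057*b^3 + 27.1921*b^2 - 4.4708*b + 1.8249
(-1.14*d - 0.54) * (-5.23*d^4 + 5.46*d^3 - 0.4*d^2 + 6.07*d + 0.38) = 5.9622*d^5 - 3.4002*d^4 - 2.4924*d^3 - 6.7038*d^2 - 3.711*d - 0.2052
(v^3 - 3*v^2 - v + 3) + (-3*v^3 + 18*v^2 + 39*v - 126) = -2*v^3 + 15*v^2 + 38*v - 123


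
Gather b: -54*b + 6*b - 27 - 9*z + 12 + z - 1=-48*b - 8*z - 16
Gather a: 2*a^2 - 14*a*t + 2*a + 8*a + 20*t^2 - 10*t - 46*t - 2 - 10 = 2*a^2 + a*(10 - 14*t) + 20*t^2 - 56*t - 12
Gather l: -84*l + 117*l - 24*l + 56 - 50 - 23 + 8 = 9*l - 9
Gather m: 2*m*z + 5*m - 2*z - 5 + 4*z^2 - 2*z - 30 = m*(2*z + 5) + 4*z^2 - 4*z - 35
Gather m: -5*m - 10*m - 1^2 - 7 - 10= -15*m - 18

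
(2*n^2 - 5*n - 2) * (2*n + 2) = 4*n^3 - 6*n^2 - 14*n - 4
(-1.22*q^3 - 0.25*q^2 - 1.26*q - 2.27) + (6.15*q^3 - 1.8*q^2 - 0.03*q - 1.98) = 4.93*q^3 - 2.05*q^2 - 1.29*q - 4.25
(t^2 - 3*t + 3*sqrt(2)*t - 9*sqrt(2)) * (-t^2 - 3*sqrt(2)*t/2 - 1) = -t^4 - 9*sqrt(2)*t^3/2 + 3*t^3 - 10*t^2 + 27*sqrt(2)*t^2/2 - 3*sqrt(2)*t + 30*t + 9*sqrt(2)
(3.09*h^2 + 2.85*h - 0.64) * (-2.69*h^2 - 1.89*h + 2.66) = -8.3121*h^4 - 13.5066*h^3 + 4.5545*h^2 + 8.7906*h - 1.7024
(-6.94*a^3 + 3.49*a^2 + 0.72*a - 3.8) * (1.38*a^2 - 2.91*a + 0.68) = -9.5772*a^5 + 25.0116*a^4 - 13.8815*a^3 - 4.966*a^2 + 11.5476*a - 2.584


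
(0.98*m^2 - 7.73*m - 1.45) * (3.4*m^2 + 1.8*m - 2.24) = 3.332*m^4 - 24.518*m^3 - 21.0392*m^2 + 14.7052*m + 3.248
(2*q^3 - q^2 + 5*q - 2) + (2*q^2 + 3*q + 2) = 2*q^3 + q^2 + 8*q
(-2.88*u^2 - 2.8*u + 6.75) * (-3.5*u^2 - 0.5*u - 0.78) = 10.08*u^4 + 11.24*u^3 - 19.9786*u^2 - 1.191*u - 5.265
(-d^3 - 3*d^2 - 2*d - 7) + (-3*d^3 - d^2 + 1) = -4*d^3 - 4*d^2 - 2*d - 6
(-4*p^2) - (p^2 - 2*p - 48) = -5*p^2 + 2*p + 48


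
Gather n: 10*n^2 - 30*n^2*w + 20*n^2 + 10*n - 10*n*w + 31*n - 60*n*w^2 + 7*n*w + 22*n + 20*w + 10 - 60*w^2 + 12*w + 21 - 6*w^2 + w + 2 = n^2*(30 - 30*w) + n*(-60*w^2 - 3*w + 63) - 66*w^2 + 33*w + 33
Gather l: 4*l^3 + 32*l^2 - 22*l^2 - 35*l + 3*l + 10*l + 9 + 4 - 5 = 4*l^3 + 10*l^2 - 22*l + 8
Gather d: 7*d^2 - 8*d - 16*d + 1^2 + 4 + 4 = 7*d^2 - 24*d + 9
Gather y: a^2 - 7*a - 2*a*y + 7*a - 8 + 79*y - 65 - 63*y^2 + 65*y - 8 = a^2 - 63*y^2 + y*(144 - 2*a) - 81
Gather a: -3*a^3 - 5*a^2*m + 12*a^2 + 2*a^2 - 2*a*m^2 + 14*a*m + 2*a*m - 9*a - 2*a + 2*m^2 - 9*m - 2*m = -3*a^3 + a^2*(14 - 5*m) + a*(-2*m^2 + 16*m - 11) + 2*m^2 - 11*m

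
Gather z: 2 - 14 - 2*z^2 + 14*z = -2*z^2 + 14*z - 12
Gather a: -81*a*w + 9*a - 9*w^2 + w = a*(9 - 81*w) - 9*w^2 + w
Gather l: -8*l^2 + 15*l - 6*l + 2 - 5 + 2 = -8*l^2 + 9*l - 1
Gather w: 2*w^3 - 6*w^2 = 2*w^3 - 6*w^2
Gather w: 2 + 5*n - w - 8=5*n - w - 6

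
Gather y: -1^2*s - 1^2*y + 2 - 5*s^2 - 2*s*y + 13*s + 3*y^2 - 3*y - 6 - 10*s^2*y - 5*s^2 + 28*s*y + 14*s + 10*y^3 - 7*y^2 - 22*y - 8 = -10*s^2 + 26*s + 10*y^3 - 4*y^2 + y*(-10*s^2 + 26*s - 26) - 12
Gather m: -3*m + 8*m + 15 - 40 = 5*m - 25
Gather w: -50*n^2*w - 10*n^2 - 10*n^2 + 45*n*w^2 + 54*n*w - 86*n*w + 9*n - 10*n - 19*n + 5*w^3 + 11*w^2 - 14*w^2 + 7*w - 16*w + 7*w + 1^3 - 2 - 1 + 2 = -20*n^2 - 20*n + 5*w^3 + w^2*(45*n - 3) + w*(-50*n^2 - 32*n - 2)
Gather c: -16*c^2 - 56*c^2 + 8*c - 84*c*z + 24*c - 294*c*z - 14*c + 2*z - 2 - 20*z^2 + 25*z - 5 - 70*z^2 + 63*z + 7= -72*c^2 + c*(18 - 378*z) - 90*z^2 + 90*z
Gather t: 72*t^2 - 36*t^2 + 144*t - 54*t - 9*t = 36*t^2 + 81*t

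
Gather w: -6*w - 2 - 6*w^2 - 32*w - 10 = -6*w^2 - 38*w - 12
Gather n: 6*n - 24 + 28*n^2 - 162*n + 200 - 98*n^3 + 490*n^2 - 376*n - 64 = -98*n^3 + 518*n^2 - 532*n + 112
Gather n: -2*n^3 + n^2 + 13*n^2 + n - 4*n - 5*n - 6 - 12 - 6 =-2*n^3 + 14*n^2 - 8*n - 24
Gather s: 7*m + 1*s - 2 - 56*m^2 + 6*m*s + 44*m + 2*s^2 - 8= -56*m^2 + 51*m + 2*s^2 + s*(6*m + 1) - 10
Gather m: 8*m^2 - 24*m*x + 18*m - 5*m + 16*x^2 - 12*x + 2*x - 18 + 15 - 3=8*m^2 + m*(13 - 24*x) + 16*x^2 - 10*x - 6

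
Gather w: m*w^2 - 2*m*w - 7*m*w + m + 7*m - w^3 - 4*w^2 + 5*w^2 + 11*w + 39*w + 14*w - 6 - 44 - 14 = 8*m - w^3 + w^2*(m + 1) + w*(64 - 9*m) - 64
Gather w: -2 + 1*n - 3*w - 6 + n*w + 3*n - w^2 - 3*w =4*n - w^2 + w*(n - 6) - 8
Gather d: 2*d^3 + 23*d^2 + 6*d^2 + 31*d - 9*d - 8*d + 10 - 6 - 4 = 2*d^3 + 29*d^2 + 14*d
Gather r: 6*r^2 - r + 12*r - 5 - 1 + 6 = 6*r^2 + 11*r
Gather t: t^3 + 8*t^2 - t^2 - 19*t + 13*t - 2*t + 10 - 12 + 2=t^3 + 7*t^2 - 8*t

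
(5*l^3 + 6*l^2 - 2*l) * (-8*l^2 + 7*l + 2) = -40*l^5 - 13*l^4 + 68*l^3 - 2*l^2 - 4*l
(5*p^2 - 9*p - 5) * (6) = 30*p^2 - 54*p - 30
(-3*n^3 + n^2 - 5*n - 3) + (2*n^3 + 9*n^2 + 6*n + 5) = -n^3 + 10*n^2 + n + 2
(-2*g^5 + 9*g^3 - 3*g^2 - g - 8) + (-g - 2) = -2*g^5 + 9*g^3 - 3*g^2 - 2*g - 10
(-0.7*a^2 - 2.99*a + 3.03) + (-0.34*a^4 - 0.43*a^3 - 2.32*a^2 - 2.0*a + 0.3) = -0.34*a^4 - 0.43*a^3 - 3.02*a^2 - 4.99*a + 3.33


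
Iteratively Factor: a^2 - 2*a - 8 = (a + 2)*(a - 4)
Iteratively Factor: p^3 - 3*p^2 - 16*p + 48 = (p + 4)*(p^2 - 7*p + 12) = (p - 3)*(p + 4)*(p - 4)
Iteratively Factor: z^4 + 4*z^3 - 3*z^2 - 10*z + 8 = (z + 2)*(z^3 + 2*z^2 - 7*z + 4) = (z - 1)*(z + 2)*(z^2 + 3*z - 4) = (z - 1)^2*(z + 2)*(z + 4)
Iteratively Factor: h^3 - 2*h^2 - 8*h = (h)*(h^2 - 2*h - 8) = h*(h + 2)*(h - 4)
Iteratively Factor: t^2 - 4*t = (t - 4)*(t)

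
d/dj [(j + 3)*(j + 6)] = 2*j + 9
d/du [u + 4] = 1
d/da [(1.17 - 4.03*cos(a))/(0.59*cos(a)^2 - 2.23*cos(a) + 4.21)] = (-2.3777*cos(a)^2 + 1.3806*cos(a) + 14.3572)*sin(a)/(0.3481*cos(a)^4 - 2.6314*cos(a)^3 + 9.9407*cos(a)^2 - 18.7766*cos(a) + 17.7241)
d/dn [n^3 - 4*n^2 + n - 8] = 3*n^2 - 8*n + 1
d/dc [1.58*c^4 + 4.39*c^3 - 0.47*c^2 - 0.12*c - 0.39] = 6.32*c^3 + 13.17*c^2 - 0.94*c - 0.12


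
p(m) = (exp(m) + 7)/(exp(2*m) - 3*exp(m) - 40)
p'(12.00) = 0.00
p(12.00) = 0.00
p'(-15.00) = 0.00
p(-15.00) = -0.18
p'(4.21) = -0.02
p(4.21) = 0.02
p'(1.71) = -1.04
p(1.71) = -0.48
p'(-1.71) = -0.00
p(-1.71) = -0.18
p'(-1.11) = -0.00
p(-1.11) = -0.18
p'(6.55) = -0.00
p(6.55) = 0.00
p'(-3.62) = -0.00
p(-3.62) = -0.18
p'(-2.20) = -0.00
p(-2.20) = -0.18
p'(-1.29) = -0.00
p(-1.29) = -0.18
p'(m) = (exp(m) + 7)*(-2*exp(2*m) + 3*exp(m))/(exp(2*m) - 3*exp(m) - 40)^2 + exp(m)/(exp(2*m) - 3*exp(m) - 40) = (-(exp(m) + 7)*(2*exp(m) - 3) + exp(2*m) - 3*exp(m) - 40)*exp(m)/(-exp(2*m) + 3*exp(m) + 40)^2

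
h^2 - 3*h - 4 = (h - 4)*(h + 1)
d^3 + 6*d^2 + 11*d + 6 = (d + 1)*(d + 2)*(d + 3)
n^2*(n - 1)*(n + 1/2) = n^4 - n^3/2 - n^2/2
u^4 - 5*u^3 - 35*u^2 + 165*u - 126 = (u - 7)*(u - 3)*(u - 1)*(u + 6)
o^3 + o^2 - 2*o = o*(o - 1)*(o + 2)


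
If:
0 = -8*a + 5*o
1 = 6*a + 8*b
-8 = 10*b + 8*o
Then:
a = -185/106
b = 76/53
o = -148/53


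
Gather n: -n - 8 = -n - 8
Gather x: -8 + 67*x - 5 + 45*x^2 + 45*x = 45*x^2 + 112*x - 13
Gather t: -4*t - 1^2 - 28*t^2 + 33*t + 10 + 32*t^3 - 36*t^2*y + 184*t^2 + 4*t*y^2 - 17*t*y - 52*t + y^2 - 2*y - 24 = 32*t^3 + t^2*(156 - 36*y) + t*(4*y^2 - 17*y - 23) + y^2 - 2*y - 15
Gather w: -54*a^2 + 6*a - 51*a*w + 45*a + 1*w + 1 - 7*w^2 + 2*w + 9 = -54*a^2 + 51*a - 7*w^2 + w*(3 - 51*a) + 10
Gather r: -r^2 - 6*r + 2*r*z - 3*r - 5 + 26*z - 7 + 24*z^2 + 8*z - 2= -r^2 + r*(2*z - 9) + 24*z^2 + 34*z - 14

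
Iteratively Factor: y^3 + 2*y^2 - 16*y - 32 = (y - 4)*(y^2 + 6*y + 8) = (y - 4)*(y + 2)*(y + 4)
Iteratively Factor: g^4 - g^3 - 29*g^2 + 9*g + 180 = (g - 3)*(g^3 + 2*g^2 - 23*g - 60) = (g - 3)*(g + 3)*(g^2 - g - 20) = (g - 5)*(g - 3)*(g + 3)*(g + 4)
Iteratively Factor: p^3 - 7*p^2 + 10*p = (p - 2)*(p^2 - 5*p) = (p - 5)*(p - 2)*(p)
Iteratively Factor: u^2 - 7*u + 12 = (u - 3)*(u - 4)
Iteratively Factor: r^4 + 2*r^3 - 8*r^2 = (r)*(r^3 + 2*r^2 - 8*r) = r^2*(r^2 + 2*r - 8) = r^2*(r - 2)*(r + 4)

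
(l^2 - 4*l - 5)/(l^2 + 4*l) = (l^2 - 4*l - 5)/(l*(l + 4))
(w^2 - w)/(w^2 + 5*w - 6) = w/(w + 6)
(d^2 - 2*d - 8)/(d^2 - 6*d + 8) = (d + 2)/(d - 2)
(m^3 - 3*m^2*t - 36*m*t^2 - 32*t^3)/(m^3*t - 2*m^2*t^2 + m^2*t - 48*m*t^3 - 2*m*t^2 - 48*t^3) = (m^2 + 5*m*t + 4*t^2)/(t*(m^2 + 6*m*t + m + 6*t))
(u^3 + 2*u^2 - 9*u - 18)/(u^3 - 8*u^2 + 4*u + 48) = (u^2 - 9)/(u^2 - 10*u + 24)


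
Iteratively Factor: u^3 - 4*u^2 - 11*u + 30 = (u - 5)*(u^2 + u - 6) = (u - 5)*(u + 3)*(u - 2)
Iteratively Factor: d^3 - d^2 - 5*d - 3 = (d + 1)*(d^2 - 2*d - 3) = (d + 1)^2*(d - 3)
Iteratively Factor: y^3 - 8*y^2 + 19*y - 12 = (y - 3)*(y^2 - 5*y + 4) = (y - 3)*(y - 1)*(y - 4)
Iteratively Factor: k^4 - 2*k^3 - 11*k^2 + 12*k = (k - 4)*(k^3 + 2*k^2 - 3*k) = k*(k - 4)*(k^2 + 2*k - 3) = k*(k - 4)*(k - 1)*(k + 3)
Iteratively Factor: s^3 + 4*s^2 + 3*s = (s + 1)*(s^2 + 3*s) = s*(s + 1)*(s + 3)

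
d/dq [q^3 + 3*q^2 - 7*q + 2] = 3*q^2 + 6*q - 7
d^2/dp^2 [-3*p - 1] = 0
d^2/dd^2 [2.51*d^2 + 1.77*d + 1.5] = 5.02000000000000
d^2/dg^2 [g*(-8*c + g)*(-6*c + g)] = -28*c + 6*g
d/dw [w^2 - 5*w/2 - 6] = 2*w - 5/2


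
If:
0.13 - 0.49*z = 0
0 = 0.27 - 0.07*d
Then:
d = 3.86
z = 0.27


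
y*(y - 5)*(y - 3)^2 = y^4 - 11*y^3 + 39*y^2 - 45*y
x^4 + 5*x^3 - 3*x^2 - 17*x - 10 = (x - 2)*(x + 1)^2*(x + 5)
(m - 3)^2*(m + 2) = m^3 - 4*m^2 - 3*m + 18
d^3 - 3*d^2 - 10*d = d*(d - 5)*(d + 2)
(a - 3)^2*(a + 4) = a^3 - 2*a^2 - 15*a + 36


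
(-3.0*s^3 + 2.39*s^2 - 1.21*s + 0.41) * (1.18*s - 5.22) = -3.54*s^4 + 18.4802*s^3 - 13.9036*s^2 + 6.8*s - 2.1402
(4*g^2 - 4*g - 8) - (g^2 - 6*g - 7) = 3*g^2 + 2*g - 1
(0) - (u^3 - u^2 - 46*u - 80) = -u^3 + u^2 + 46*u + 80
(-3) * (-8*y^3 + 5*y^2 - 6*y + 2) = 24*y^3 - 15*y^2 + 18*y - 6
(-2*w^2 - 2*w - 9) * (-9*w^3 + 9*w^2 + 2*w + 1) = 18*w^5 + 59*w^3 - 87*w^2 - 20*w - 9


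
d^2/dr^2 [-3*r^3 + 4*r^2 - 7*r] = 8 - 18*r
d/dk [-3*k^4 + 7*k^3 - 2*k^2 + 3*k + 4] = -12*k^3 + 21*k^2 - 4*k + 3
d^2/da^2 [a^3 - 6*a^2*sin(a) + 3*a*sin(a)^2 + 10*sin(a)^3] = 6*a^2*sin(a) - 24*a*cos(a) + 6*a*cos(2*a) + 6*a - 39*sin(a)/2 + 6*sin(2*a) + 45*sin(3*a)/2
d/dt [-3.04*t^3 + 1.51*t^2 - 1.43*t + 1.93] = -9.12*t^2 + 3.02*t - 1.43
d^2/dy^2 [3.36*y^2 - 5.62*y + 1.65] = 6.72000000000000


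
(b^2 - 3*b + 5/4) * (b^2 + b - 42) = b^4 - 2*b^3 - 175*b^2/4 + 509*b/4 - 105/2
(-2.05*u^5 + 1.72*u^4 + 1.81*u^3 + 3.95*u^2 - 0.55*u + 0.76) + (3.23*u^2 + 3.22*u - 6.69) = -2.05*u^5 + 1.72*u^4 + 1.81*u^3 + 7.18*u^2 + 2.67*u - 5.93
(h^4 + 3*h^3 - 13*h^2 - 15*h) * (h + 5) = h^5 + 8*h^4 + 2*h^3 - 80*h^2 - 75*h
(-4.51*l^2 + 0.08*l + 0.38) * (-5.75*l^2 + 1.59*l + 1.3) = 25.9325*l^4 - 7.6309*l^3 - 7.9208*l^2 + 0.7082*l + 0.494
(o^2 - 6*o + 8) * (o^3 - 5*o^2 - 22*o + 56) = o^5 - 11*o^4 + 16*o^3 + 148*o^2 - 512*o + 448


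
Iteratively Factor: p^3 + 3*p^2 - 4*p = (p + 4)*(p^2 - p) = (p - 1)*(p + 4)*(p)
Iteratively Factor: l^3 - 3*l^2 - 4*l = (l)*(l^2 - 3*l - 4) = l*(l - 4)*(l + 1)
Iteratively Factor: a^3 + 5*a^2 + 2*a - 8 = (a - 1)*(a^2 + 6*a + 8) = (a - 1)*(a + 2)*(a + 4)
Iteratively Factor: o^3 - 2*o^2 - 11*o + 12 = (o - 4)*(o^2 + 2*o - 3) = (o - 4)*(o - 1)*(o + 3)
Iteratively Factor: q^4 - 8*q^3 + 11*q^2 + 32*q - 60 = (q - 3)*(q^3 - 5*q^2 - 4*q + 20) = (q - 3)*(q - 2)*(q^2 - 3*q - 10) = (q - 3)*(q - 2)*(q + 2)*(q - 5)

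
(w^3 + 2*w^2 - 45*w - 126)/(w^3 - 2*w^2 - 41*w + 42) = (w + 3)/(w - 1)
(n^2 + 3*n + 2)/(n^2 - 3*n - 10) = (n + 1)/(n - 5)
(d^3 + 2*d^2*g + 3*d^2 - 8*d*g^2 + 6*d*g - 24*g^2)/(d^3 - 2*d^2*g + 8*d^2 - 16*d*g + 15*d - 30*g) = (d + 4*g)/(d + 5)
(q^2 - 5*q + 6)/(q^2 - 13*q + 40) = (q^2 - 5*q + 6)/(q^2 - 13*q + 40)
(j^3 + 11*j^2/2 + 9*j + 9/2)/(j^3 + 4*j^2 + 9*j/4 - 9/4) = 2*(j + 1)/(2*j - 1)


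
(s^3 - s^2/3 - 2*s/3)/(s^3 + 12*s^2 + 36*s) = (3*s^2 - s - 2)/(3*(s^2 + 12*s + 36))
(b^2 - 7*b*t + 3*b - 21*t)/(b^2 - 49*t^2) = (b + 3)/(b + 7*t)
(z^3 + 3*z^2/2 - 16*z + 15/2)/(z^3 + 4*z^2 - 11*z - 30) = (z - 1/2)/(z + 2)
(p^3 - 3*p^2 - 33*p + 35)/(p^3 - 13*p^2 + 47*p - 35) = (p + 5)/(p - 5)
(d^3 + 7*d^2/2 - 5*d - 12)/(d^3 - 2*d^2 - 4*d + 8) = (d^2 + 11*d/2 + 6)/(d^2 - 4)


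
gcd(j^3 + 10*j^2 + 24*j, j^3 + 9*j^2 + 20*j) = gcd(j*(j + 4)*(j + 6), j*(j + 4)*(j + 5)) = j^2 + 4*j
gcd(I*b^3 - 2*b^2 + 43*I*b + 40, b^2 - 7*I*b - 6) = b - I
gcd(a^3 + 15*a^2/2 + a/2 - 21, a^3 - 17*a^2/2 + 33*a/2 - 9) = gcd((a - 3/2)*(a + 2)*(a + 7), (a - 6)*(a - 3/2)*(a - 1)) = a - 3/2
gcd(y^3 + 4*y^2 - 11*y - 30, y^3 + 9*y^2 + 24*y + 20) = y^2 + 7*y + 10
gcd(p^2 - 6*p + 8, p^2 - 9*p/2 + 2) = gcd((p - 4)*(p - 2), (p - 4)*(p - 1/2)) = p - 4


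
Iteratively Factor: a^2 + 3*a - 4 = (a - 1)*(a + 4)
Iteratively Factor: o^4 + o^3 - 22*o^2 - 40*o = (o + 2)*(o^3 - o^2 - 20*o) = o*(o + 2)*(o^2 - o - 20) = o*(o + 2)*(o + 4)*(o - 5)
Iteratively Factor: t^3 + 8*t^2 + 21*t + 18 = (t + 3)*(t^2 + 5*t + 6) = (t + 2)*(t + 3)*(t + 3)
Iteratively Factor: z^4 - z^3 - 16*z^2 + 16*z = (z - 1)*(z^3 - 16*z) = z*(z - 1)*(z^2 - 16) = z*(z - 1)*(z + 4)*(z - 4)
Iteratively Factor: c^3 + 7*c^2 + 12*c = (c + 3)*(c^2 + 4*c) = c*(c + 3)*(c + 4)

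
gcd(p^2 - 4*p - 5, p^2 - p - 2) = p + 1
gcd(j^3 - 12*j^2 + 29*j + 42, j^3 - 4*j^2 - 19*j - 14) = j^2 - 6*j - 7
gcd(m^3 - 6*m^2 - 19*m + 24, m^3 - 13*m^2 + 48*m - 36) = m - 1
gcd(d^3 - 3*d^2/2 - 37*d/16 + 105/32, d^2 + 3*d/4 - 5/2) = d - 5/4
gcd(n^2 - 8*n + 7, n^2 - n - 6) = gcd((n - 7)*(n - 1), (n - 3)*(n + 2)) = 1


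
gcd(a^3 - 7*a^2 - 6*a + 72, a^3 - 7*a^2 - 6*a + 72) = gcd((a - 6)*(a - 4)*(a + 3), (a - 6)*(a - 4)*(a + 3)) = a^3 - 7*a^2 - 6*a + 72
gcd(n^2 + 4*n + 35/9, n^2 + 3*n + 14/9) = n + 7/3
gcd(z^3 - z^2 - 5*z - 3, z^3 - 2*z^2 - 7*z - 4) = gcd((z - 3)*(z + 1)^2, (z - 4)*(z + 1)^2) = z^2 + 2*z + 1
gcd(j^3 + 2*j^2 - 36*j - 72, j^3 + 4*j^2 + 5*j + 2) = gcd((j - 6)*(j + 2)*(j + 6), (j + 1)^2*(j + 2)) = j + 2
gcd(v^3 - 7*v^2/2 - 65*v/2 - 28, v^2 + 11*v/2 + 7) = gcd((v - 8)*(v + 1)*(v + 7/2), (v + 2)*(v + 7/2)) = v + 7/2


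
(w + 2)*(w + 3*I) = w^2 + 2*w + 3*I*w + 6*I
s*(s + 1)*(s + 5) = s^3 + 6*s^2 + 5*s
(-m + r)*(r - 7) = -m*r + 7*m + r^2 - 7*r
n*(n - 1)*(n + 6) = n^3 + 5*n^2 - 6*n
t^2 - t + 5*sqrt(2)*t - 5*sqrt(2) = (t - 1)*(t + 5*sqrt(2))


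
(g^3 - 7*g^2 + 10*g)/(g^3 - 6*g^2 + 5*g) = (g - 2)/(g - 1)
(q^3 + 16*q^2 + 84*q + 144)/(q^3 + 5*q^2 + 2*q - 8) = (q^2 + 12*q + 36)/(q^2 + q - 2)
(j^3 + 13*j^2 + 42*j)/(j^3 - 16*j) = (j^2 + 13*j + 42)/(j^2 - 16)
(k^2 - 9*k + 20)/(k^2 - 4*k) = (k - 5)/k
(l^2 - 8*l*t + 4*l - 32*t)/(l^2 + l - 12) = (l - 8*t)/(l - 3)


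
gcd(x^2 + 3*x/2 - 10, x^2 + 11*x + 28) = x + 4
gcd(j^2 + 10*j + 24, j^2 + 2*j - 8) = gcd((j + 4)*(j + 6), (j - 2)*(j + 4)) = j + 4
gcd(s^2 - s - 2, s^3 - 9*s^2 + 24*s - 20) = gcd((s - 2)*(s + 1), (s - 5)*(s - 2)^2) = s - 2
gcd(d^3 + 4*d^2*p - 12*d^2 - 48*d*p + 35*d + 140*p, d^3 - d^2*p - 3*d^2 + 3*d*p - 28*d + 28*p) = d - 7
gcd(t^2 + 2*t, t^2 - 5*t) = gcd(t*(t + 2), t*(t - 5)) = t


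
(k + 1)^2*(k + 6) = k^3 + 8*k^2 + 13*k + 6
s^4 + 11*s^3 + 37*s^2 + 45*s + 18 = (s + 1)^2*(s + 3)*(s + 6)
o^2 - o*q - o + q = (o - 1)*(o - q)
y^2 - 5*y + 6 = (y - 3)*(y - 2)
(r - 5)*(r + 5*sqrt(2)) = r^2 - 5*r + 5*sqrt(2)*r - 25*sqrt(2)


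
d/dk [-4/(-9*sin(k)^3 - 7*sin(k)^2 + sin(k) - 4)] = 4*(-27*sin(k)^2 - 14*sin(k) + 1)*cos(k)/(9*sin(k)^3 + 7*sin(k)^2 - sin(k) + 4)^2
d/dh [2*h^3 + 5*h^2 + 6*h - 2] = 6*h^2 + 10*h + 6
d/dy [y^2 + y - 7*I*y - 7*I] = 2*y + 1 - 7*I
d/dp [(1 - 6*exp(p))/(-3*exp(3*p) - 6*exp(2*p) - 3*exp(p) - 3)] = (-(6*exp(p) - 1)*(3*exp(2*p) + 4*exp(p) + 1) + 6*exp(3*p) + 12*exp(2*p) + 6*exp(p) + 6)*exp(p)/(3*(exp(3*p) + 2*exp(2*p) + exp(p) + 1)^2)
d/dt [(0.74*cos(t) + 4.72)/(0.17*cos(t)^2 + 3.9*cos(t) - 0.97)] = (0.1258*cos(t)^2 + 1.6048*cos(t) + 19.1258)*sin(t)/(0.0289*cos(t)^4 + 1.326*cos(t)^3 + 14.8802*cos(t)^2 - 7.566*cos(t) + 0.9409)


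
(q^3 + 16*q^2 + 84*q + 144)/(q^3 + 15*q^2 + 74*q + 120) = (q + 6)/(q + 5)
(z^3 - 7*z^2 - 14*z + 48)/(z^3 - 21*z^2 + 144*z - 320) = (z^2 + z - 6)/(z^2 - 13*z + 40)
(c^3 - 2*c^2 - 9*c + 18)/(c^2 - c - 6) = (c^2 + c - 6)/(c + 2)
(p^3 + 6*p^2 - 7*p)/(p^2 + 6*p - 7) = p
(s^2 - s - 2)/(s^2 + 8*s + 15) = (s^2 - s - 2)/(s^2 + 8*s + 15)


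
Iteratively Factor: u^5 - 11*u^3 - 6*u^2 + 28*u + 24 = (u + 2)*(u^4 - 2*u^3 - 7*u^2 + 8*u + 12) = (u - 2)*(u + 2)*(u^3 - 7*u - 6) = (u - 2)*(u + 2)^2*(u^2 - 2*u - 3) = (u - 3)*(u - 2)*(u + 2)^2*(u + 1)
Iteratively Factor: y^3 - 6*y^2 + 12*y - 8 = (y - 2)*(y^2 - 4*y + 4) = (y - 2)^2*(y - 2)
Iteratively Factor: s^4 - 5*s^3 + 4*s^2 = (s - 4)*(s^3 - s^2) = s*(s - 4)*(s^2 - s) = s^2*(s - 4)*(s - 1)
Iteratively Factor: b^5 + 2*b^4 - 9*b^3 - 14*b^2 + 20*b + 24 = (b - 2)*(b^4 + 4*b^3 - b^2 - 16*b - 12) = (b - 2)*(b + 3)*(b^3 + b^2 - 4*b - 4) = (b - 2)*(b + 1)*(b + 3)*(b^2 - 4) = (b - 2)^2*(b + 1)*(b + 3)*(b + 2)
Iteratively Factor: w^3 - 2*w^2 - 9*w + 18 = (w - 3)*(w^2 + w - 6) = (w - 3)*(w + 3)*(w - 2)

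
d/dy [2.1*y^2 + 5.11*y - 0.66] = 4.2*y + 5.11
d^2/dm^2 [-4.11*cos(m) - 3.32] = 4.11*cos(m)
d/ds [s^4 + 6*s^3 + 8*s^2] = 2*s*(2*s^2 + 9*s + 8)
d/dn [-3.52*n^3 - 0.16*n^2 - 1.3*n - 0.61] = -10.56*n^2 - 0.32*n - 1.3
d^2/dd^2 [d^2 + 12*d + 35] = 2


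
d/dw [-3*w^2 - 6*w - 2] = -6*w - 6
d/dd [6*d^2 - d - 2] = 12*d - 1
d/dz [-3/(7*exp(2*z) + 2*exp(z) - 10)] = (42*exp(z) + 6)*exp(z)/(7*exp(2*z) + 2*exp(z) - 10)^2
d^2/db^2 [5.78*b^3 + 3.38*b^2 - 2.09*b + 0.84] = 34.68*b + 6.76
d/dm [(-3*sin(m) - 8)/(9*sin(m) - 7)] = 93*cos(m)/(9*sin(m) - 7)^2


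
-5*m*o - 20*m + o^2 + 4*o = (-5*m + o)*(o + 4)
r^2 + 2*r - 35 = (r - 5)*(r + 7)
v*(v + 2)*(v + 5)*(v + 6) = v^4 + 13*v^3 + 52*v^2 + 60*v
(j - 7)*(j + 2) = j^2 - 5*j - 14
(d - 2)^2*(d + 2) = d^3 - 2*d^2 - 4*d + 8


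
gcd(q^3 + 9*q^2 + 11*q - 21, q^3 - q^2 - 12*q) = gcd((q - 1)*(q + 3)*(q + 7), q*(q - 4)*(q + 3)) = q + 3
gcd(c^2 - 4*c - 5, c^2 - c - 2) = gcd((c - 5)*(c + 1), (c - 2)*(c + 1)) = c + 1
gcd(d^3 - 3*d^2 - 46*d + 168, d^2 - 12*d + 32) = d - 4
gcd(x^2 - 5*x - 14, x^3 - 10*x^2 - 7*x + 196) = x - 7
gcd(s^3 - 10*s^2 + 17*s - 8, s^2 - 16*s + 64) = s - 8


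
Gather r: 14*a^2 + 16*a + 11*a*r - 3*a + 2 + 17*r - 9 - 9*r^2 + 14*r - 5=14*a^2 + 13*a - 9*r^2 + r*(11*a + 31) - 12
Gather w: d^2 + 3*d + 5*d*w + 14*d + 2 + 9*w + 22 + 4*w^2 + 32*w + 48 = d^2 + 17*d + 4*w^2 + w*(5*d + 41) + 72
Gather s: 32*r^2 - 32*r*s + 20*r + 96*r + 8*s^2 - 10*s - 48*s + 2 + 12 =32*r^2 + 116*r + 8*s^2 + s*(-32*r - 58) + 14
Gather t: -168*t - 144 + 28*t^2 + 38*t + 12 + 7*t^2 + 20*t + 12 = 35*t^2 - 110*t - 120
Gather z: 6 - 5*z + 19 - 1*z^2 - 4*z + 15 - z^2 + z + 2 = -2*z^2 - 8*z + 42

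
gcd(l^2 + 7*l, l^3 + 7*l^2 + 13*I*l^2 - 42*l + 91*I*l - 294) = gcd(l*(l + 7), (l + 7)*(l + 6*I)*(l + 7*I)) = l + 7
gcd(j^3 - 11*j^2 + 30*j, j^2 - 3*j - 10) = j - 5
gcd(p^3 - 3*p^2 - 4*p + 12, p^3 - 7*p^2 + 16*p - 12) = p^2 - 5*p + 6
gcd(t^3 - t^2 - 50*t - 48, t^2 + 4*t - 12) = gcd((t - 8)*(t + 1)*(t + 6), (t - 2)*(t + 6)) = t + 6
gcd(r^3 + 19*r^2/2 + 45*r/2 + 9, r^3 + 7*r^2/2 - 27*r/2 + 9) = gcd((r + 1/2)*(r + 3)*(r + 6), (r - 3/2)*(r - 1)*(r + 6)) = r + 6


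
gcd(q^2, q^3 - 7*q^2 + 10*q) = q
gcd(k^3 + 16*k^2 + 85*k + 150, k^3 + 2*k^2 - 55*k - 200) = k^2 + 10*k + 25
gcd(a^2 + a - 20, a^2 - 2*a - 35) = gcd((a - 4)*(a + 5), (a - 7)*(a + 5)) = a + 5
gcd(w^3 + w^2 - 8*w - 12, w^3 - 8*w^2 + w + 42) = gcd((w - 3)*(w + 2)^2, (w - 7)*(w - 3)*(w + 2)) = w^2 - w - 6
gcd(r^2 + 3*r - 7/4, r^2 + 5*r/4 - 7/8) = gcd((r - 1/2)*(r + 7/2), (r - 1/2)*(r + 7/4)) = r - 1/2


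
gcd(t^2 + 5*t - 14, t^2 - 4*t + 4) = t - 2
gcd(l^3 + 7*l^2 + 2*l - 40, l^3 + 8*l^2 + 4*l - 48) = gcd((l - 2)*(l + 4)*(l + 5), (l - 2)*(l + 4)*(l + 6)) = l^2 + 2*l - 8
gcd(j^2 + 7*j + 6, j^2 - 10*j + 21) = 1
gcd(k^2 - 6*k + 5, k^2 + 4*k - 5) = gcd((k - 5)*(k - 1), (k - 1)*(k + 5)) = k - 1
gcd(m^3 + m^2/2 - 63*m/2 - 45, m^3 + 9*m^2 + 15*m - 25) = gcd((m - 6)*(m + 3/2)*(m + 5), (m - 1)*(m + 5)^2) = m + 5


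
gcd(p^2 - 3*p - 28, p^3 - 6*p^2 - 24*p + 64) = p + 4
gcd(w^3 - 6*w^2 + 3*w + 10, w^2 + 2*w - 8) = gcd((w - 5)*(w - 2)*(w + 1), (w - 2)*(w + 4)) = w - 2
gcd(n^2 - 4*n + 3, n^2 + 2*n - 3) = n - 1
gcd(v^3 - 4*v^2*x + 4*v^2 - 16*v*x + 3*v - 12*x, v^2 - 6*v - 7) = v + 1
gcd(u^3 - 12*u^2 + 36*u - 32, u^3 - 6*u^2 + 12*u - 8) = u^2 - 4*u + 4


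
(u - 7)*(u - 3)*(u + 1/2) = u^3 - 19*u^2/2 + 16*u + 21/2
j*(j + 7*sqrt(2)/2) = j^2 + 7*sqrt(2)*j/2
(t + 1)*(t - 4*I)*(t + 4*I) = t^3 + t^2 + 16*t + 16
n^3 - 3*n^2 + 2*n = n*(n - 2)*(n - 1)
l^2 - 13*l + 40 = (l - 8)*(l - 5)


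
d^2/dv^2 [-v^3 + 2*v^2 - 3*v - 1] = 4 - 6*v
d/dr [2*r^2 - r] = 4*r - 1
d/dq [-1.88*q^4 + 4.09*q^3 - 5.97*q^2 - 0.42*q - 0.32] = -7.52*q^3 + 12.27*q^2 - 11.94*q - 0.42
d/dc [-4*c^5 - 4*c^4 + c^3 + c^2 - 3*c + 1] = -20*c^4 - 16*c^3 + 3*c^2 + 2*c - 3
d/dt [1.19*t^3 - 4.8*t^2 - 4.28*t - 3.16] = 3.57*t^2 - 9.6*t - 4.28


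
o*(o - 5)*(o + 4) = o^3 - o^2 - 20*o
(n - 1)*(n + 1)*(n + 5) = n^3 + 5*n^2 - n - 5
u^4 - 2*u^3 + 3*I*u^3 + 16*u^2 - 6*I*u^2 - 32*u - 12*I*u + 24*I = (u - 2)*(u - 2*I)*(u - I)*(u + 6*I)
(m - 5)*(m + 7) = m^2 + 2*m - 35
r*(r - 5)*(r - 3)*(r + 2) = r^4 - 6*r^3 - r^2 + 30*r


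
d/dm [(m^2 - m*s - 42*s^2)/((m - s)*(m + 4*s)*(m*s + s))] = ((m + 1)*(m - s)*(m + 4*s)*(2*m - s) + (m + 1)*(m - s)*(-m^2 + m*s + 42*s^2) + (m + 1)*(m + 4*s)*(-m^2 + m*s + 42*s^2) + (m - s)*(m + 4*s)*(-m^2 + m*s + 42*s^2))/(s*(m + 1)^2*(m - s)^2*(m + 4*s)^2)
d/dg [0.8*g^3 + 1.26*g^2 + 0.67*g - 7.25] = 2.4*g^2 + 2.52*g + 0.67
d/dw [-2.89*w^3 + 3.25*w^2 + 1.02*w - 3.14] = -8.67*w^2 + 6.5*w + 1.02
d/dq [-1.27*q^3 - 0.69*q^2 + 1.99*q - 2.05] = -3.81*q^2 - 1.38*q + 1.99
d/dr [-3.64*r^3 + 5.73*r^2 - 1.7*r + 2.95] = -10.92*r^2 + 11.46*r - 1.7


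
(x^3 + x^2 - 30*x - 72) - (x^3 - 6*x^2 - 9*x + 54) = 7*x^2 - 21*x - 126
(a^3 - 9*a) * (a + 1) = a^4 + a^3 - 9*a^2 - 9*a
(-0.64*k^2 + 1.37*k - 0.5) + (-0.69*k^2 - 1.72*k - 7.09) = -1.33*k^2 - 0.35*k - 7.59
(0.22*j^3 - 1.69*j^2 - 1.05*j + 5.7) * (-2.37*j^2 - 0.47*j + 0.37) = -0.5214*j^5 + 3.9019*j^4 + 3.3642*j^3 - 13.6408*j^2 - 3.0675*j + 2.109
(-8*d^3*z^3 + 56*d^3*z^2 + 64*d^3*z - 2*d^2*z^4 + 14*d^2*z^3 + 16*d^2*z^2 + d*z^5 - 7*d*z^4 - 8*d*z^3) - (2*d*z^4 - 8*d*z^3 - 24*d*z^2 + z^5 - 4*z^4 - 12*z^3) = -8*d^3*z^3 + 56*d^3*z^2 + 64*d^3*z - 2*d^2*z^4 + 14*d^2*z^3 + 16*d^2*z^2 + d*z^5 - 9*d*z^4 + 24*d*z^2 - z^5 + 4*z^4 + 12*z^3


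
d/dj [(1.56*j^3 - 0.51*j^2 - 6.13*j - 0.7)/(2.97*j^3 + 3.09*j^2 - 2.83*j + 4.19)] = (-1.77635683940025e-15*j^5 + 6.3351*j^4 + 27.5826*j^3 + 46.2312*j^2 + 0.0521999999999991*j - 27.6657)/(8.8209*j^6 + 18.3546*j^5 - 7.2621*j^4 + 7.3992*j^3 + 33.9031*j^2 - 23.7154*j + 17.5561)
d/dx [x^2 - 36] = 2*x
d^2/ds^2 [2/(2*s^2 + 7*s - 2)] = 4*(-4*s^2 - 14*s + (4*s + 7)^2 + 4)/(2*s^2 + 7*s - 2)^3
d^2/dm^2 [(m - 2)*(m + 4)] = 2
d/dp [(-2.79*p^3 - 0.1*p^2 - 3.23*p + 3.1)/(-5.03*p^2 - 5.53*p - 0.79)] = (14.0337*p^4 + 30.8574*p^3 - 9.08159999999999*p^2 + 31.344*p + 19.6947)/(25.3009*p^4 + 55.6318*p^3 + 38.5283*p^2 + 8.7374*p + 0.6241)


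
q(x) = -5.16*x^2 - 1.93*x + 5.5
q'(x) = -10.32*x - 1.93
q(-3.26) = -43.05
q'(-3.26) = 31.71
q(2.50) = -31.58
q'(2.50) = -27.73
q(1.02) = -1.84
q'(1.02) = -12.46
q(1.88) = -16.37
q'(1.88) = -21.33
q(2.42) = -29.39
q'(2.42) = -26.90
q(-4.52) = -91.20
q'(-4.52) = 44.72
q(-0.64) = 4.62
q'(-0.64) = 4.67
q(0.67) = 1.89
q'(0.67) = -8.84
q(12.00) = -760.70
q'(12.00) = -125.77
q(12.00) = -760.70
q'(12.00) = -125.77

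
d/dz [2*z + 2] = 2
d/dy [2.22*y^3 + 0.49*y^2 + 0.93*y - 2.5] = 6.66*y^2 + 0.98*y + 0.93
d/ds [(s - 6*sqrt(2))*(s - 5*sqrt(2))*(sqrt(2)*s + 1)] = 3*sqrt(2)*s^2 - 42*s + 49*sqrt(2)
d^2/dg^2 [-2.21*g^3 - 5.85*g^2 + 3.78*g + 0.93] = -13.26*g - 11.7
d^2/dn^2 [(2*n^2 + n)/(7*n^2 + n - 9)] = 2*(35*n^3 + 378*n^2 + 189*n + 171)/(343*n^6 + 147*n^5 - 1302*n^4 - 377*n^3 + 1674*n^2 + 243*n - 729)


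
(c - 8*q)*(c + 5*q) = c^2 - 3*c*q - 40*q^2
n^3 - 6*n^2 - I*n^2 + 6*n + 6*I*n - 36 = (n - 6)*(n - 3*I)*(n + 2*I)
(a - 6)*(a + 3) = a^2 - 3*a - 18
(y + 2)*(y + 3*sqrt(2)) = y^2 + 2*y + 3*sqrt(2)*y + 6*sqrt(2)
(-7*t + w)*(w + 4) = -7*t*w - 28*t + w^2 + 4*w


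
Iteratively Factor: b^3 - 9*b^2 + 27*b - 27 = (b - 3)*(b^2 - 6*b + 9) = (b - 3)^2*(b - 3)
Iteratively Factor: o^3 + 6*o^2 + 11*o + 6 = (o + 1)*(o^2 + 5*o + 6) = (o + 1)*(o + 2)*(o + 3)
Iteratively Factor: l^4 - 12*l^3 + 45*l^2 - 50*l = (l - 5)*(l^3 - 7*l^2 + 10*l) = l*(l - 5)*(l^2 - 7*l + 10) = l*(l - 5)*(l - 2)*(l - 5)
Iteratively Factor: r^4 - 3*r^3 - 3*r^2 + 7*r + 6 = (r + 1)*(r^3 - 4*r^2 + r + 6) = (r + 1)^2*(r^2 - 5*r + 6) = (r - 3)*(r + 1)^2*(r - 2)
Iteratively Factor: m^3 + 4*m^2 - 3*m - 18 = (m - 2)*(m^2 + 6*m + 9) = (m - 2)*(m + 3)*(m + 3)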